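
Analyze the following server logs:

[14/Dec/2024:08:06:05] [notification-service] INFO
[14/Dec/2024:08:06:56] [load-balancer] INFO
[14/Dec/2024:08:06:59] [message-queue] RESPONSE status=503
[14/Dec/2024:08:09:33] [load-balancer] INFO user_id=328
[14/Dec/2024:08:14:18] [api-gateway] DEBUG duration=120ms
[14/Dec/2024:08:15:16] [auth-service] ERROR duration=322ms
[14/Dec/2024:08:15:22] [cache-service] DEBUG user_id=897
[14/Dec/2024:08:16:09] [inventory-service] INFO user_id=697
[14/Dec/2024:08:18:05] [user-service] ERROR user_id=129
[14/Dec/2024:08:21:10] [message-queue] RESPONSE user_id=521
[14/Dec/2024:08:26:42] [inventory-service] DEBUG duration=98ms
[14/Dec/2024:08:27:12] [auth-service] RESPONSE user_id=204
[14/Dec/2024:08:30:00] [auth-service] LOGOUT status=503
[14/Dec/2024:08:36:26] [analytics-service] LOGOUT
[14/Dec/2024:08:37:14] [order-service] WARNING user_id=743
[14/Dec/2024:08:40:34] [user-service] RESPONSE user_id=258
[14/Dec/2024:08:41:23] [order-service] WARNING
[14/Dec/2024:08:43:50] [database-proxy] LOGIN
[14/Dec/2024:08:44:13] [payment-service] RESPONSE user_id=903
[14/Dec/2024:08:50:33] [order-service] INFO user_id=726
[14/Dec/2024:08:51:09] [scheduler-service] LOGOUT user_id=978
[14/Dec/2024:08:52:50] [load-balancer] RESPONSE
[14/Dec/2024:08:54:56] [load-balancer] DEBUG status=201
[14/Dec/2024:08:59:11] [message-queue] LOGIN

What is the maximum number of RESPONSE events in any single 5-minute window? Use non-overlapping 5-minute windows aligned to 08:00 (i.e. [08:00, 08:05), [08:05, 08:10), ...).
2

To find the burst window:

1. Divide the log period into non-overlapping 5-minute windows starting at 08:00
2. Count RESPONSE events in each window
3. Find the window with maximum count
4. Maximum events in a window: 2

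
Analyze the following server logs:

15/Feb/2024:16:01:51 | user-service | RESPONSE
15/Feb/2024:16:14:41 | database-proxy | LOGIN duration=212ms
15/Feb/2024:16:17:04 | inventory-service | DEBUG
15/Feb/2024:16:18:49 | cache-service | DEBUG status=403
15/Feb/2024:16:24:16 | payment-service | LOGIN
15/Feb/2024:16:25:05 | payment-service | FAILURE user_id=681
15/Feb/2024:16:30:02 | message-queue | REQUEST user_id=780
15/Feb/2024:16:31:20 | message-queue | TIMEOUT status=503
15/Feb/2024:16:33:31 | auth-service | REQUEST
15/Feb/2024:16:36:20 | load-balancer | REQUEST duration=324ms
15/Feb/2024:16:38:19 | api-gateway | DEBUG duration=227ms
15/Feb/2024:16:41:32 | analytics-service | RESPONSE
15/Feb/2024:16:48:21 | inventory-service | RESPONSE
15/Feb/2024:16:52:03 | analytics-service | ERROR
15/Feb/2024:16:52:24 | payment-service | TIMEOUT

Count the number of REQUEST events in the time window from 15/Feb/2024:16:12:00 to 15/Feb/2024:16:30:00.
0

To count events in the time window:

1. Window boundaries: 15/Feb/2024:16:12:00 to 15/Feb/2024:16:30:00
2. Filter for REQUEST events within this window
3. Count matching events: 0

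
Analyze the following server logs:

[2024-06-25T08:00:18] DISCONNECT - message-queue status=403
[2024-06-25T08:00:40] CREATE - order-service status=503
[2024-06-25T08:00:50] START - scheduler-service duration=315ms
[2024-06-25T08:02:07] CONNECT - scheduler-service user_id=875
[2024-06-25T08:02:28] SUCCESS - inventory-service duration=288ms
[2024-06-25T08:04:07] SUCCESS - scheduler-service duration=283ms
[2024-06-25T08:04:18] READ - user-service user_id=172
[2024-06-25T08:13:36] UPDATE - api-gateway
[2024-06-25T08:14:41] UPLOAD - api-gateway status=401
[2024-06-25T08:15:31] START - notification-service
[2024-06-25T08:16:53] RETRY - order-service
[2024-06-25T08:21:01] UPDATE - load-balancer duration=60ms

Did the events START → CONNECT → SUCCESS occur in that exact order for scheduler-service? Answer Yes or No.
Yes

To verify sequence order:

1. Find all events in sequence START → CONNECT → SUCCESS for scheduler-service
2. Extract their timestamps
3. Check if timestamps are in ascending order
4. Result: Yes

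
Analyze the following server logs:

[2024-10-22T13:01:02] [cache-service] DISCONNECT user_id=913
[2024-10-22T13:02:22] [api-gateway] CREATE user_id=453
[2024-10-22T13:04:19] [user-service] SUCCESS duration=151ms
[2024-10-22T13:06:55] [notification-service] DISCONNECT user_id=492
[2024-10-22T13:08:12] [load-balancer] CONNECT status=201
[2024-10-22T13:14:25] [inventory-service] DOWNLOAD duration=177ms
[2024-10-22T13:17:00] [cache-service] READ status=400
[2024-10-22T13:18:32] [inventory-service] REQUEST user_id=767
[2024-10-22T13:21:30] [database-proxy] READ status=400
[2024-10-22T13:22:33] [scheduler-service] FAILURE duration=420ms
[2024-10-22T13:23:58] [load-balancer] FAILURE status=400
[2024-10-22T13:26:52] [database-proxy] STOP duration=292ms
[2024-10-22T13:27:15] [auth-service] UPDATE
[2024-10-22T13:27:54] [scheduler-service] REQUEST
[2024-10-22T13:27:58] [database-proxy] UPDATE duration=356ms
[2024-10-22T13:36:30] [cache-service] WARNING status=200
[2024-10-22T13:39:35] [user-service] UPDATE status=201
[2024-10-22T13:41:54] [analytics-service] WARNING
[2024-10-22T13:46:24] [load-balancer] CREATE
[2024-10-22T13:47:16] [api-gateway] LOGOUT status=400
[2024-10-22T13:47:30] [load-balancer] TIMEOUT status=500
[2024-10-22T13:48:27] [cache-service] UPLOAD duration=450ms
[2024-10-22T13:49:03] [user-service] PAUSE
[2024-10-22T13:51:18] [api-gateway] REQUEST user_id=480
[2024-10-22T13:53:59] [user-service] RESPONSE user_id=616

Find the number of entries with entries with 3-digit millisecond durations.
6

To find matching entries:

1. Pattern to match: entries with 3-digit millisecond durations
2. Scan each log entry for the pattern
3. Count matches: 6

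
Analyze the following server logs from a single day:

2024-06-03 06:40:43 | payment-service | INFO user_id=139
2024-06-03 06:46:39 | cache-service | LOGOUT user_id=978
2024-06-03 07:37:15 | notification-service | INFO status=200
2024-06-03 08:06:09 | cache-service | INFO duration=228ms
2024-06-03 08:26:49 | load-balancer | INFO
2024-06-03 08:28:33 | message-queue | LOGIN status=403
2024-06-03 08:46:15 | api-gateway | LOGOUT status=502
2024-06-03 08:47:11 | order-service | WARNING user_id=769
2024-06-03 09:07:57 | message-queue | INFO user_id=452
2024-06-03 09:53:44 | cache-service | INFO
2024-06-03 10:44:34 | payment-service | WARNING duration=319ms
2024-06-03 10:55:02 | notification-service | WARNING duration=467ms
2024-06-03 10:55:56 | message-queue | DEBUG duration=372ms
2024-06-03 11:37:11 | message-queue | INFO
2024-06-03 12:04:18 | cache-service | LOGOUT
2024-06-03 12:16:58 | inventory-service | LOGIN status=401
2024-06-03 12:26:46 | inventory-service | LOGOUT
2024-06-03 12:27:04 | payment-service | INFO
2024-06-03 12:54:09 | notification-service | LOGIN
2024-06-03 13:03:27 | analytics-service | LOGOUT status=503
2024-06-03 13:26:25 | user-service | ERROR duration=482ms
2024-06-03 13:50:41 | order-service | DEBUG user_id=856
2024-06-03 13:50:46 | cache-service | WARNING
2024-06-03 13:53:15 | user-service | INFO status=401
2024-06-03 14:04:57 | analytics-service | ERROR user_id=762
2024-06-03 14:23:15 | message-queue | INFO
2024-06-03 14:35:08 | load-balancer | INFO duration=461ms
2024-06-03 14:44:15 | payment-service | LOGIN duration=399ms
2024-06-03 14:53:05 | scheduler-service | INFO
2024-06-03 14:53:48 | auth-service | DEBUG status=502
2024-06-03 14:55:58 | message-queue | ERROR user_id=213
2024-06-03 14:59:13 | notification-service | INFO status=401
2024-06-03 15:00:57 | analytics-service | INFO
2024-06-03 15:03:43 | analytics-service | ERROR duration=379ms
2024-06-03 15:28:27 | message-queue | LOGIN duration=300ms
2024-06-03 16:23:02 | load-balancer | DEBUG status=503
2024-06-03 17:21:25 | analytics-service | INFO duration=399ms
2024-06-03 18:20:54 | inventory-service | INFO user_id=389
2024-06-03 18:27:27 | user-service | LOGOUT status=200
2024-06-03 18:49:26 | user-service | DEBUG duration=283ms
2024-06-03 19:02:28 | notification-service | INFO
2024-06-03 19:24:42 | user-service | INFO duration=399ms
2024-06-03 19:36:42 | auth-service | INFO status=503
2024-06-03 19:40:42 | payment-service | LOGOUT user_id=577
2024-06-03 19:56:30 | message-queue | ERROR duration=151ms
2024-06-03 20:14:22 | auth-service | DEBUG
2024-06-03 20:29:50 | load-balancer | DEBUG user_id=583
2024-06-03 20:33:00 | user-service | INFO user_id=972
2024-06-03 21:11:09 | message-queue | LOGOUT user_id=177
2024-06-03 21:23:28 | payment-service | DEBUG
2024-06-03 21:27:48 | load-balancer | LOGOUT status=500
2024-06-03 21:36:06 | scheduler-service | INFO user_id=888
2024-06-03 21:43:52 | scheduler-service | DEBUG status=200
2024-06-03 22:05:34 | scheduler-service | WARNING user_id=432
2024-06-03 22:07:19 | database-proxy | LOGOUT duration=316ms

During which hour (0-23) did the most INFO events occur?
14

To find the peak hour:

1. Group all INFO events by hour
2. Count events in each hour
3. Find hour with maximum count
4. Peak hour: 14 (with 4 events)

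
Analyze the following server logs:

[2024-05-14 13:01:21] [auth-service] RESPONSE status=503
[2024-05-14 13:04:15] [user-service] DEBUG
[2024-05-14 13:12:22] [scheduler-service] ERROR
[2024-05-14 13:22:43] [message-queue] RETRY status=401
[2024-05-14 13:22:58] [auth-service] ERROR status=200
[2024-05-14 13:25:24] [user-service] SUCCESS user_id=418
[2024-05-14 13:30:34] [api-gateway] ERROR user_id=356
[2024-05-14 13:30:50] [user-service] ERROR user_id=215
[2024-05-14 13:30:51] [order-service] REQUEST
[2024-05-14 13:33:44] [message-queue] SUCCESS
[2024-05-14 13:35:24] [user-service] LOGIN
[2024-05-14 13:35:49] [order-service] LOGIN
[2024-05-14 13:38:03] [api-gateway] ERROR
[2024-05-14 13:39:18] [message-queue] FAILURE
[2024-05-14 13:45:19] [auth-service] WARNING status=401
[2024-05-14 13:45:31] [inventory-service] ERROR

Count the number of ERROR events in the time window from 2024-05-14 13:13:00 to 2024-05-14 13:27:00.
1

To count events in the time window:

1. Window boundaries: 2024-05-14 13:13:00 to 2024-05-14 13:27:00
2. Filter for ERROR events within this window
3. Count matching events: 1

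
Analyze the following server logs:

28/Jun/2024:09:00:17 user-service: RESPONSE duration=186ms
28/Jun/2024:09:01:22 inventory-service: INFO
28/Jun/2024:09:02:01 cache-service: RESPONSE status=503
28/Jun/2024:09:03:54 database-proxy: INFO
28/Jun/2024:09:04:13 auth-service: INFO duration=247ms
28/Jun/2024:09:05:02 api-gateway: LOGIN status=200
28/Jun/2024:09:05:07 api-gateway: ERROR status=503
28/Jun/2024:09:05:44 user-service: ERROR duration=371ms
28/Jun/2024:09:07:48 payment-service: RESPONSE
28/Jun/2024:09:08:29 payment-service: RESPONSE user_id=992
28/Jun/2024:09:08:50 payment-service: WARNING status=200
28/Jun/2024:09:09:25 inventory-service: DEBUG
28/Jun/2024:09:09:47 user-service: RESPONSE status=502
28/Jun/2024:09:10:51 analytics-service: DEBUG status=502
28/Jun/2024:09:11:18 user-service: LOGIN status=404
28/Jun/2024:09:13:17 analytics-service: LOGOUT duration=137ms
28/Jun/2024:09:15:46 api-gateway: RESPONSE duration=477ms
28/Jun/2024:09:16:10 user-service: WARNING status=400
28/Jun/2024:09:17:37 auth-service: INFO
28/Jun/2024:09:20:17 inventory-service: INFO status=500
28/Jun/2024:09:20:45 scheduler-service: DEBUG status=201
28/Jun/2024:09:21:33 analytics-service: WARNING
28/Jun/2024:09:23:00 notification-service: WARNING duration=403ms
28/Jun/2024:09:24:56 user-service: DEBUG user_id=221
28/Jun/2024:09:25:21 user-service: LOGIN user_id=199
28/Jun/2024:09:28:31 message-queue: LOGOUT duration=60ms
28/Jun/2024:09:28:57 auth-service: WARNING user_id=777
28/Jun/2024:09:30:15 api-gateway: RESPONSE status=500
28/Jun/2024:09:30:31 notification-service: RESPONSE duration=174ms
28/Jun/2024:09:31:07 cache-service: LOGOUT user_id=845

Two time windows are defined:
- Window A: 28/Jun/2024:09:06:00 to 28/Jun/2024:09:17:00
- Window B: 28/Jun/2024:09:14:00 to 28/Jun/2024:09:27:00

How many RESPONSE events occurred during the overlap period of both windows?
1

To find overlap events:

1. Window A: 28/Jun/2024:09:06:00 to 28/Jun/2024:09:17:00
2. Window B: 28/Jun/2024:09:14:00 to 28/Jun/2024:09:27:00
3. Overlap period: 28/Jun/2024:09:14:00 to 28/Jun/2024:09:17:00
4. Count RESPONSE events in overlap: 1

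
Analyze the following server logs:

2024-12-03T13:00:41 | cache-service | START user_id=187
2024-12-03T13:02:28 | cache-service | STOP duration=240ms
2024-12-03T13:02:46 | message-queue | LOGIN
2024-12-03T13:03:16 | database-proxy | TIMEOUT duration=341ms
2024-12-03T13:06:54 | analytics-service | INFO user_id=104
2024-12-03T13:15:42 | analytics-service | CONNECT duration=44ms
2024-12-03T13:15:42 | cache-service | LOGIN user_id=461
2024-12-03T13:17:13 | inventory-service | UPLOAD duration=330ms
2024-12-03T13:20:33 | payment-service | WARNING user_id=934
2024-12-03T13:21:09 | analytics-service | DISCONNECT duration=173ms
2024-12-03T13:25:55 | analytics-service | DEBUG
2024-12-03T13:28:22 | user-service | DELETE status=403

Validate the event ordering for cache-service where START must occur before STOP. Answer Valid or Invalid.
Valid

To validate ordering:

1. Required order: START → STOP
2. Rule: START must occur before STOP
3. Check actual order of events for cache-service
4. Result: Valid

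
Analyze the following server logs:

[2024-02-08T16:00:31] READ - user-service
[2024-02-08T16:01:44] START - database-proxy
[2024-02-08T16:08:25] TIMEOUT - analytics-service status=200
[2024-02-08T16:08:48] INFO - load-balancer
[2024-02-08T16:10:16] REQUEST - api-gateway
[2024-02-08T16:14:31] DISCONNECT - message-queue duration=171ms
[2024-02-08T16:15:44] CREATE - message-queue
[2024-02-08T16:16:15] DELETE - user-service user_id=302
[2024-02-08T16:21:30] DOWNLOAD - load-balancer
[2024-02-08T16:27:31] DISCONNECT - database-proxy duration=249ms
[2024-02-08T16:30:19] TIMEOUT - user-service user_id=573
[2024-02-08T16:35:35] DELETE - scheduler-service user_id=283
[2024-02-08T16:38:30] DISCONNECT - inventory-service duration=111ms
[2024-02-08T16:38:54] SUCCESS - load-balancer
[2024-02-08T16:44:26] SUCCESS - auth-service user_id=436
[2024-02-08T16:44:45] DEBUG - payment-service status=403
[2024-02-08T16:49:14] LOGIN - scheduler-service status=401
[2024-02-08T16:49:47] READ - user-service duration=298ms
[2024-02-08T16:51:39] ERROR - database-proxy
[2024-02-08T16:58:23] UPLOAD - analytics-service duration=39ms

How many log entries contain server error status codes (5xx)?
0

To find matching entries:

1. Pattern to match: server error status codes (5xx)
2. Scan each log entry for the pattern
3. Count matches: 0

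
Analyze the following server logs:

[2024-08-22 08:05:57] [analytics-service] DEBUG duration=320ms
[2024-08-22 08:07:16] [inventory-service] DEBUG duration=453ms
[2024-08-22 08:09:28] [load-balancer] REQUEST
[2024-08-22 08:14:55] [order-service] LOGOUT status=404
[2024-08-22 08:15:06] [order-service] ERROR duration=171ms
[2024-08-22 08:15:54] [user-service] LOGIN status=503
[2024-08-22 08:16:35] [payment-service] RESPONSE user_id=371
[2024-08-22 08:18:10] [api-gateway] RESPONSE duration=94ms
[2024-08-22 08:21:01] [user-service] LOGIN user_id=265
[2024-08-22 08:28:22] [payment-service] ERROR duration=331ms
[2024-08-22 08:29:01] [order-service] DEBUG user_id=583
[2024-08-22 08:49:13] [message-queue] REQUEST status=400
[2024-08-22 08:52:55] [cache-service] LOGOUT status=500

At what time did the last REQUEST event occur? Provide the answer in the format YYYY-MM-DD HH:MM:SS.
2024-08-22 08:49:13

To find the last event:

1. Filter for all REQUEST events
2. Sort by timestamp
3. Select the last one
4. Timestamp: 2024-08-22 08:49:13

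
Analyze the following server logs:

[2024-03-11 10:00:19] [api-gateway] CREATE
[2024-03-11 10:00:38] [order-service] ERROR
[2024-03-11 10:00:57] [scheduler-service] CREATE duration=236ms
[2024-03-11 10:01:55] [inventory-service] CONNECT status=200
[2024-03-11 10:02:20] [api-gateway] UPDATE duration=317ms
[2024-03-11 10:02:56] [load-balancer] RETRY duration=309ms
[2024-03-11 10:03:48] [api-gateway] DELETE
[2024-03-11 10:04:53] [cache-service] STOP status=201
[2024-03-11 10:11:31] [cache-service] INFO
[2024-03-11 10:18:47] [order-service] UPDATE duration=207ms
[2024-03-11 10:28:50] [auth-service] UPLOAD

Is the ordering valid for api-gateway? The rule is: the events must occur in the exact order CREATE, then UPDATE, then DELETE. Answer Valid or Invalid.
Valid

To validate ordering:

1. Required order: CREATE → UPDATE → DELETE
2. Rule: the events must occur in the exact order CREATE, then UPDATE, then DELETE
3. Check actual order of events for api-gateway
4. Result: Valid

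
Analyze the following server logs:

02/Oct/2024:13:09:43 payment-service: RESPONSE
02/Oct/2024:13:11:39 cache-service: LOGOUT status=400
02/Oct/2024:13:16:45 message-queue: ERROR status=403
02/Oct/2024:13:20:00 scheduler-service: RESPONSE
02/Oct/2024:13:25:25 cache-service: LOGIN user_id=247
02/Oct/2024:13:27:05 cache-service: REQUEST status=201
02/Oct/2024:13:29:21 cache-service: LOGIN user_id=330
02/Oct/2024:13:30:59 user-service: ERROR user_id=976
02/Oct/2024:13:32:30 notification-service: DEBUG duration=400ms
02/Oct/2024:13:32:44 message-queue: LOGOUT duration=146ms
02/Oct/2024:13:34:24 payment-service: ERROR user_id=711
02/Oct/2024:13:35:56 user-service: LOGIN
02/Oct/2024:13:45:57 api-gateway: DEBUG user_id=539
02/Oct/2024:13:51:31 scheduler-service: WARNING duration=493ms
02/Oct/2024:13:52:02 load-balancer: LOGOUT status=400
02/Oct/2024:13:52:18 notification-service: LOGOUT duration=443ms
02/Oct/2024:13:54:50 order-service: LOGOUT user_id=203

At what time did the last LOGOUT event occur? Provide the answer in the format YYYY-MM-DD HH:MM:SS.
2024-10-02 13:54:50

To find the last event:

1. Filter for all LOGOUT events
2. Sort by timestamp
3. Select the last one
4. Timestamp: 2024-10-02 13:54:50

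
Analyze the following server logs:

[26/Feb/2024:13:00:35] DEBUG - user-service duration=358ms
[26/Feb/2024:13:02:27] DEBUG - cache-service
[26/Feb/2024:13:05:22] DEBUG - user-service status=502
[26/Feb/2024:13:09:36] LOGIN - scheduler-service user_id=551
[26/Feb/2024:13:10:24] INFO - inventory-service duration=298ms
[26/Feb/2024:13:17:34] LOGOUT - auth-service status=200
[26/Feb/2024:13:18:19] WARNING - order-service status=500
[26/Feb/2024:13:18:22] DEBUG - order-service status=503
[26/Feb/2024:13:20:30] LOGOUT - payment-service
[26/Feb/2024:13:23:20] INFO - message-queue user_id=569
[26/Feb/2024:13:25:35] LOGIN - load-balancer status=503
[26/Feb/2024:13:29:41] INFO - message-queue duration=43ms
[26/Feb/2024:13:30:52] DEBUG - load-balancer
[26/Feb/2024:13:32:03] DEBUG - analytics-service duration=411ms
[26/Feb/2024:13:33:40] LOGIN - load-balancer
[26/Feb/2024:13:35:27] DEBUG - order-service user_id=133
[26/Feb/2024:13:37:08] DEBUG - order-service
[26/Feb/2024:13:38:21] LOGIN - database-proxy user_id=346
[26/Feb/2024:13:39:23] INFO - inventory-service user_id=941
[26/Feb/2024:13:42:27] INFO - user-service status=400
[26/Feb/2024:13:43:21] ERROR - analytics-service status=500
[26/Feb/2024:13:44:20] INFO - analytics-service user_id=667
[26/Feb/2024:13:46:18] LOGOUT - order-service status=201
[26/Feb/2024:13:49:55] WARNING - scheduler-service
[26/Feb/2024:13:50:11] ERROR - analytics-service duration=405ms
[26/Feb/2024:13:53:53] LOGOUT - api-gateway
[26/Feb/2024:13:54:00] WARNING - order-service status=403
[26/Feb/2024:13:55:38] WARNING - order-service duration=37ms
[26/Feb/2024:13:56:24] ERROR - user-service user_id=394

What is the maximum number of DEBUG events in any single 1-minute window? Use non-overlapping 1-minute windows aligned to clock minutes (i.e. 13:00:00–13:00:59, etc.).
1

To find the burst window:

1. Divide the log period into non-overlapping 1-minute windows starting at 13:00
2. Count DEBUG events in each window
3. Find the window with maximum count
4. Maximum events in a window: 1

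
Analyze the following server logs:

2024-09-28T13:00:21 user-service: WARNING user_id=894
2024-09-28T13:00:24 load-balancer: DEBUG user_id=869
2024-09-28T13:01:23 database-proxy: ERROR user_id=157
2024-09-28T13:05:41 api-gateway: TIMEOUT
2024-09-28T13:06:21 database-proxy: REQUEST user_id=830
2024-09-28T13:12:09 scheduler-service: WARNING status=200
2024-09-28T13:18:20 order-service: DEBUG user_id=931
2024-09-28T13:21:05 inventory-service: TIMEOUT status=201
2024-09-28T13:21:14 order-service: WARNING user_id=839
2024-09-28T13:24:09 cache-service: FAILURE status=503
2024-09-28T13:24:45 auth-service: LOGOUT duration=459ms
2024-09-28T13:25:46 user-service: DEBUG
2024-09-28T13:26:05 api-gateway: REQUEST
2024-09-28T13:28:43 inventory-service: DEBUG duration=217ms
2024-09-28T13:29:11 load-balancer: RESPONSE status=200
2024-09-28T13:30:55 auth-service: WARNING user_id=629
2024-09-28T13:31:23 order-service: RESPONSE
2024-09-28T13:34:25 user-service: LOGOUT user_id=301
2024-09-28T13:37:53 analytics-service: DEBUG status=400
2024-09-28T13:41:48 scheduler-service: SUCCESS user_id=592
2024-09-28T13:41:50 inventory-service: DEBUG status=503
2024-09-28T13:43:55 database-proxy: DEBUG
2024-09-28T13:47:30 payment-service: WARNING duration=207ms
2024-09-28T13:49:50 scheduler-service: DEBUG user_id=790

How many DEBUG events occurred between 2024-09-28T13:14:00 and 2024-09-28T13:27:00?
2

To count events in the time window:

1. Window boundaries: 2024-09-28T13:14:00 to 2024-09-28T13:27:00
2. Filter for DEBUG events within this window
3. Count matching events: 2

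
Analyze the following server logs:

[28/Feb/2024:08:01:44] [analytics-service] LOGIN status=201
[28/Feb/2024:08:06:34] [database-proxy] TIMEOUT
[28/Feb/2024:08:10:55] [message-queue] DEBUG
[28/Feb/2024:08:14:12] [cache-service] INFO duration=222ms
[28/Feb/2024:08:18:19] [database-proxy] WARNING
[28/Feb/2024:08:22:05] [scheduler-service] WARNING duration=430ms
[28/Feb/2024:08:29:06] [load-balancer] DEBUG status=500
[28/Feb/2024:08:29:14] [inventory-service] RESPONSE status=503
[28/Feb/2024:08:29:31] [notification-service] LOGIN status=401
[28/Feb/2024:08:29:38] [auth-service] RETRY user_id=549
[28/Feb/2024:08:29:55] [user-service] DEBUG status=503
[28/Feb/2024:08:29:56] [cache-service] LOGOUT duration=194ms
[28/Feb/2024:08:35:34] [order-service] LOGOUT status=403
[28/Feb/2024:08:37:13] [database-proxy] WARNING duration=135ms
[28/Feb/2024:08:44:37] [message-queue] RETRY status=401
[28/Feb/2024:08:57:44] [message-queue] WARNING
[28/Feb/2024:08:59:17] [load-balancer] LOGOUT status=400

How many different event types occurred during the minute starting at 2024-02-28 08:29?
5

To count unique event types:

1. Filter events in the minute starting at 2024-02-28 08:29
2. Extract event types from matching entries
3. Count unique types: 5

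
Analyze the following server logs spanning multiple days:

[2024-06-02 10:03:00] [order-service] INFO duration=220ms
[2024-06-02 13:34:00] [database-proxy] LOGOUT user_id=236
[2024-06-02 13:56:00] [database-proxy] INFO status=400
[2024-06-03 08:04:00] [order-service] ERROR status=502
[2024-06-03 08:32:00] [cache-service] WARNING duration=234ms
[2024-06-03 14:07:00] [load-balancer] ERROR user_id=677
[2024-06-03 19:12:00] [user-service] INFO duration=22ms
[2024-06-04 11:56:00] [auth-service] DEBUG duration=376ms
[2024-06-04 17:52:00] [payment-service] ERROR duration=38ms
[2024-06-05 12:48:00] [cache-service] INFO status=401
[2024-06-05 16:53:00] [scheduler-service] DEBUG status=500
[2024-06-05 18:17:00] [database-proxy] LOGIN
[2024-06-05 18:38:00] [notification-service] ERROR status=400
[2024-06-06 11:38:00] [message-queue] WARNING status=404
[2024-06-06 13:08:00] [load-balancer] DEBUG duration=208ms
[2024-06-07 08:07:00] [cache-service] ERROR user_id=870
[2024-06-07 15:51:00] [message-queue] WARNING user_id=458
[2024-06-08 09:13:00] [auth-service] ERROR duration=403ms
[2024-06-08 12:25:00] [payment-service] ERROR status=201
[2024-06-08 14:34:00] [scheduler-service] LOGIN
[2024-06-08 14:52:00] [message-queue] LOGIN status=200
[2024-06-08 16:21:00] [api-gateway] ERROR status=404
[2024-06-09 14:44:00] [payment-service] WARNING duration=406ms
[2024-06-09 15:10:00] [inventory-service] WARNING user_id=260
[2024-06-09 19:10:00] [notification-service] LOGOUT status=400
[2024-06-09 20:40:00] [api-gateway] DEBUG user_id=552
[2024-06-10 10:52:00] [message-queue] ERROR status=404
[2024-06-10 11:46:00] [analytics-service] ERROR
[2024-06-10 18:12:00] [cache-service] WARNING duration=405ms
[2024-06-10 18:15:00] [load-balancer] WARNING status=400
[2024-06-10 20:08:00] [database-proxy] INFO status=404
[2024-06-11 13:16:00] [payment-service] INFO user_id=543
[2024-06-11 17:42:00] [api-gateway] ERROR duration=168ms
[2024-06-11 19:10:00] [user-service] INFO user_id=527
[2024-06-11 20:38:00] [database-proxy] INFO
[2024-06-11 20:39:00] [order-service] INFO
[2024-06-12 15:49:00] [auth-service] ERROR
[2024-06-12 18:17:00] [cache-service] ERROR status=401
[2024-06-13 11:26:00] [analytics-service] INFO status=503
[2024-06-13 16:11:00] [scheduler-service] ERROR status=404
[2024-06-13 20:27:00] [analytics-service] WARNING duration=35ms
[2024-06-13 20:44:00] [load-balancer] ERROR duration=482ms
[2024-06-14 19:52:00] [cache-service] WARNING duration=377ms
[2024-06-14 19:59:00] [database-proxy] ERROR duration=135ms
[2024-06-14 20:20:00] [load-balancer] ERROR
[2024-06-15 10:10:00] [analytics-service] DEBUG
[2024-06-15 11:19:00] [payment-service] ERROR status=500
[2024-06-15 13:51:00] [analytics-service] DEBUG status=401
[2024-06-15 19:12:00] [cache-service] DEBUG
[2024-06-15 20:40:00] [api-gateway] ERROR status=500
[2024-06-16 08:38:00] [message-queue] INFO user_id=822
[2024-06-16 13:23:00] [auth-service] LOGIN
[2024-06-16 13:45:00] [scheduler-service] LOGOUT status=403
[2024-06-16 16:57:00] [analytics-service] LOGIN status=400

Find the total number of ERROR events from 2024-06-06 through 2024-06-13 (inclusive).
11

To filter by date range:

1. Date range: 2024-06-06 through 2024-06-13, both dates inclusive
2. Filter for ERROR events whose date falls in this range
3. Count matching events: 11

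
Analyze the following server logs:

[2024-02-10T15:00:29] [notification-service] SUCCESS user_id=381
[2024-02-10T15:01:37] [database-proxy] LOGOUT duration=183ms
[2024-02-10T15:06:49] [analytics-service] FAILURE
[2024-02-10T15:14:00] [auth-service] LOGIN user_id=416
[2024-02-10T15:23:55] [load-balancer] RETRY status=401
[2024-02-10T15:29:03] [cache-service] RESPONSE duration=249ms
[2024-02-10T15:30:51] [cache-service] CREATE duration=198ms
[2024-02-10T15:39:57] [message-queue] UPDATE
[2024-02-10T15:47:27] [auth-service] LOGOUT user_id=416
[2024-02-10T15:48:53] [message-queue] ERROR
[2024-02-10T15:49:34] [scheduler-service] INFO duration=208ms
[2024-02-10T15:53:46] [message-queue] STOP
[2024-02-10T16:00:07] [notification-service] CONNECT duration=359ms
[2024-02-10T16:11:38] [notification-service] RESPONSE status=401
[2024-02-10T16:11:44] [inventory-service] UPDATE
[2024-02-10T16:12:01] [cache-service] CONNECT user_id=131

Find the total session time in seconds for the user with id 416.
2007

To calculate session duration:

1. Find LOGIN event for user_id=416: 2024-02-10T15:14:00
2. Find LOGOUT event for user_id=416: 2024-02-10T15:47:27
3. Session duration: 2024-02-10T15:47:27 - 2024-02-10T15:14:00 = 2007 seconds (33 minutes)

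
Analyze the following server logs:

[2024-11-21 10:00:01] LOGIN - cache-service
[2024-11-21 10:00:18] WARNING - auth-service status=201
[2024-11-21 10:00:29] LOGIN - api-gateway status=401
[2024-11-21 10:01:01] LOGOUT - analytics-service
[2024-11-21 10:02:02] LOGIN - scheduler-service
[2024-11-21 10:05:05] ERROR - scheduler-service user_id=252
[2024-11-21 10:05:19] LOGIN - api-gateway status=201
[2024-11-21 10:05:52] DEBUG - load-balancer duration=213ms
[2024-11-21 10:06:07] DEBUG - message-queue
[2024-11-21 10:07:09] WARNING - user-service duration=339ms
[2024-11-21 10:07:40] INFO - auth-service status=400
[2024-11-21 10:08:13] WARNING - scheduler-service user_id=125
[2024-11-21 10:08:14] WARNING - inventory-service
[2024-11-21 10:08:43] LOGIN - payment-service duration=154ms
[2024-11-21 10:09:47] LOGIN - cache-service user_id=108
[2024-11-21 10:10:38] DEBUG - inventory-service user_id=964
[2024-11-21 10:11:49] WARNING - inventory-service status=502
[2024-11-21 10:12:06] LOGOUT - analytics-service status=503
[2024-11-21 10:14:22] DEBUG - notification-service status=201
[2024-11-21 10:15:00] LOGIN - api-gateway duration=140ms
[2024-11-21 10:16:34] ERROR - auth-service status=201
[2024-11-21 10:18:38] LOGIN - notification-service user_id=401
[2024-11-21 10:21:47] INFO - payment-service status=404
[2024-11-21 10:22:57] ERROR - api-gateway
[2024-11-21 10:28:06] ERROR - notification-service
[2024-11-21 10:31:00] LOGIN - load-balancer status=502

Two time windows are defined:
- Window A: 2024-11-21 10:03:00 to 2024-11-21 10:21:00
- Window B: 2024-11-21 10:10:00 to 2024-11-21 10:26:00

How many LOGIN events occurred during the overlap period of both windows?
2

To find overlap events:

1. Window A: 2024-11-21 10:03:00 to 2024-11-21 10:21:00
2. Window B: 2024-11-21 10:10:00 to 2024-11-21 10:26:00
3. Overlap period: 2024-11-21 10:10:00 to 2024-11-21 10:21:00
4. Count LOGIN events in overlap: 2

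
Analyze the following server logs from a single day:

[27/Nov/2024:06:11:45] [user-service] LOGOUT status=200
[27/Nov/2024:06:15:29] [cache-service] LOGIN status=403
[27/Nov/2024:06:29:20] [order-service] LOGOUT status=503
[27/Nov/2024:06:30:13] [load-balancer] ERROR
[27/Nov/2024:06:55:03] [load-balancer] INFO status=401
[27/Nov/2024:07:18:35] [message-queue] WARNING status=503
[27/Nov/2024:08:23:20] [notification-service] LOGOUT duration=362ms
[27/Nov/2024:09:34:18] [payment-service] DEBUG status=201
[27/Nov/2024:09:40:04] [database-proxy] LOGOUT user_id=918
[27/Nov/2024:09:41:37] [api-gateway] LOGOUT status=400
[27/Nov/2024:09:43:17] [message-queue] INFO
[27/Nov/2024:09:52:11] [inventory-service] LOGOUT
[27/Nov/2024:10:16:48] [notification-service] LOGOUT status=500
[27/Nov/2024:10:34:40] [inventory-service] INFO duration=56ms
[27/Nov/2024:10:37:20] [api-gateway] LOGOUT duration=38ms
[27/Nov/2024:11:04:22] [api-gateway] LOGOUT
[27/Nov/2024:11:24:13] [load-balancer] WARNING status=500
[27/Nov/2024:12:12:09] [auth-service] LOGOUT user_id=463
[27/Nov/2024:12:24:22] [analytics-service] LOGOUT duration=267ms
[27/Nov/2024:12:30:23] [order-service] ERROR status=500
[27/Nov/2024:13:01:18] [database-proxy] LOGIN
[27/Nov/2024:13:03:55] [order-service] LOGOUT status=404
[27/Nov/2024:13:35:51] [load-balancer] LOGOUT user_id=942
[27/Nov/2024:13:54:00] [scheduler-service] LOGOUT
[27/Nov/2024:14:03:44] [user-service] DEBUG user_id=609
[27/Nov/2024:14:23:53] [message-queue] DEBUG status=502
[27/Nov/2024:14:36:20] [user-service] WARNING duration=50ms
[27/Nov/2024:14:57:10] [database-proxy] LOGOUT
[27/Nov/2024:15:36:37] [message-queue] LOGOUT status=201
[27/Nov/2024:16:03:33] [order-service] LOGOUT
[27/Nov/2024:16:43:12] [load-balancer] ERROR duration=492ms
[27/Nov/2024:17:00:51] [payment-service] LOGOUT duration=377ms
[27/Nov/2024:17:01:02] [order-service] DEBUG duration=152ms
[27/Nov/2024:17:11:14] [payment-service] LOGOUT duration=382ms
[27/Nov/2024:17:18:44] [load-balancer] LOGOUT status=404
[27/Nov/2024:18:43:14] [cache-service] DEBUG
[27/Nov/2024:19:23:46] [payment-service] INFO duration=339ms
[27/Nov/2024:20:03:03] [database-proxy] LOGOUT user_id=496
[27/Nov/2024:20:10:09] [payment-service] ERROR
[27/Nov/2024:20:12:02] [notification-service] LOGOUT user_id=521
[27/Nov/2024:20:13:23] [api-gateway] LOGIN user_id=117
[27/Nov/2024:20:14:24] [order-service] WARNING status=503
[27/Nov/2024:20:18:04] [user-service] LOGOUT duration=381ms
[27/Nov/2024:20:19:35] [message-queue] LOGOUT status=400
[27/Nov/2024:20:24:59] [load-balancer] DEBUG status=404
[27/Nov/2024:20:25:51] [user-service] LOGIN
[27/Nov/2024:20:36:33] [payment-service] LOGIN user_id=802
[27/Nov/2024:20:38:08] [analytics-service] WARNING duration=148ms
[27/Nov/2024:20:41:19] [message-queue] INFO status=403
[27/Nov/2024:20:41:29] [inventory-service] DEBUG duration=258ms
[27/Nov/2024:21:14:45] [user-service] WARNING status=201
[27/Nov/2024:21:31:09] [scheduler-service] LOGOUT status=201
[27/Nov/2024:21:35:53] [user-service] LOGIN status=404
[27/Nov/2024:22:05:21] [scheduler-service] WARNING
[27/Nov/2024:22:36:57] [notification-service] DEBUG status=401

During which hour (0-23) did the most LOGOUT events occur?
20

To find the peak hour:

1. Group all LOGOUT events by hour
2. Count events in each hour
3. Find hour with maximum count
4. Peak hour: 20 (with 4 events)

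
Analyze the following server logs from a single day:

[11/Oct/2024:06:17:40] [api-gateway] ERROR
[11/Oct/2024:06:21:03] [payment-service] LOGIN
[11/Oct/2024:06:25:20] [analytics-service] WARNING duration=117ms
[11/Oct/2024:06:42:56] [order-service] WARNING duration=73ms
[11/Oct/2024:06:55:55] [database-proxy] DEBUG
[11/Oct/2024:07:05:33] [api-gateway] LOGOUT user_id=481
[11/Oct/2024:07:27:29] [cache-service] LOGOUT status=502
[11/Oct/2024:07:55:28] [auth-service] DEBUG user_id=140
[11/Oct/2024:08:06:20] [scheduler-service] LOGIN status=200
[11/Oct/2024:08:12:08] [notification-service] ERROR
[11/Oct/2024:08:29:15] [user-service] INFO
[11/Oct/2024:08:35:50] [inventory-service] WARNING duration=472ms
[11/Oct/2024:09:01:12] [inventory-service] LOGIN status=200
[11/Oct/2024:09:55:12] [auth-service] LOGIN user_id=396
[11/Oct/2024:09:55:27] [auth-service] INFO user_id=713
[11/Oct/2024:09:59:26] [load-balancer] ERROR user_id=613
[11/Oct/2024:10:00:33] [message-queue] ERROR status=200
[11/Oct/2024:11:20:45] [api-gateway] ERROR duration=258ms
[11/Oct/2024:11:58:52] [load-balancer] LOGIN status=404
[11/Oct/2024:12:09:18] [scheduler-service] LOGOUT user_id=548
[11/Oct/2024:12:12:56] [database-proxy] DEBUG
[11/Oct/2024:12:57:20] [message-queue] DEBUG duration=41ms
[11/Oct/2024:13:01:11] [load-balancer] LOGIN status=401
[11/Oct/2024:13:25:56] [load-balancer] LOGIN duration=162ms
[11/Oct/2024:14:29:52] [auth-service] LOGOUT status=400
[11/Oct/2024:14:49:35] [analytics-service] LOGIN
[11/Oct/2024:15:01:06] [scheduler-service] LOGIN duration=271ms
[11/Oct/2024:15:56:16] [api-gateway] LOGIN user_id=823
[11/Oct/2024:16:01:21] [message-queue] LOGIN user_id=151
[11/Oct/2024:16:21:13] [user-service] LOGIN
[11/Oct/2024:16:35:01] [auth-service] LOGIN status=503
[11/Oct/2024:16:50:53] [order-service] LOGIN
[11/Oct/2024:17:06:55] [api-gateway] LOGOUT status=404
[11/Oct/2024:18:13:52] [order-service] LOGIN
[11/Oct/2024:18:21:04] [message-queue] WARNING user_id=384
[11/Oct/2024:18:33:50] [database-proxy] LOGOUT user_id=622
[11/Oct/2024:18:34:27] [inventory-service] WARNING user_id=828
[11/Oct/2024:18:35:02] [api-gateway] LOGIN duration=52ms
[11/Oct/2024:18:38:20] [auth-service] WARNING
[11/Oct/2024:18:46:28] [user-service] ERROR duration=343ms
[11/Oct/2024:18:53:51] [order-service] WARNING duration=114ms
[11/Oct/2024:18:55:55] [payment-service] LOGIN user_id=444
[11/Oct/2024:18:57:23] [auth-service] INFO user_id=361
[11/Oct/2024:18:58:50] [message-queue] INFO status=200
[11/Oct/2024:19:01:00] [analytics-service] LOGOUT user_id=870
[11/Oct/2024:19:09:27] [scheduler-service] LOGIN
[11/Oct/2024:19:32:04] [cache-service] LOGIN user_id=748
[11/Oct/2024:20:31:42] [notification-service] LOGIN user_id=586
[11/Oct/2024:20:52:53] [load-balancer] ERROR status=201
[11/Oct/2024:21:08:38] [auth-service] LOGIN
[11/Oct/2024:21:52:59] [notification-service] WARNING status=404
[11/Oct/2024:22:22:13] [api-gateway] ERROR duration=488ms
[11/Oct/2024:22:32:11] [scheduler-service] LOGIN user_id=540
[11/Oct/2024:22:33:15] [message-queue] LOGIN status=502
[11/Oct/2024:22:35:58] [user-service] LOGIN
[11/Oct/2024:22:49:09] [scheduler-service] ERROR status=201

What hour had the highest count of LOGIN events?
16

To find the peak hour:

1. Group all LOGIN events by hour
2. Count events in each hour
3. Find hour with maximum count
4. Peak hour: 16 (with 4 events)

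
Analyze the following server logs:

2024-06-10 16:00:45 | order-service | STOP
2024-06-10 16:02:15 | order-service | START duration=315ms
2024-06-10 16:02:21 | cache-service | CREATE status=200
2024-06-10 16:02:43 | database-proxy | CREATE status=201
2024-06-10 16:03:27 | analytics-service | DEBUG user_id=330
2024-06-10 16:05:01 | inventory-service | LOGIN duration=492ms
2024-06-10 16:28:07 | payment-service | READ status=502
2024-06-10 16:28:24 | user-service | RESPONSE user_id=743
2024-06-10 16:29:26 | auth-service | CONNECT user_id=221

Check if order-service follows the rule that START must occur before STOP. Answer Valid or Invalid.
Invalid

To validate ordering:

1. Required order: START → STOP
2. Rule: START must occur before STOP
3. Check actual order of events for order-service
4. Result: Invalid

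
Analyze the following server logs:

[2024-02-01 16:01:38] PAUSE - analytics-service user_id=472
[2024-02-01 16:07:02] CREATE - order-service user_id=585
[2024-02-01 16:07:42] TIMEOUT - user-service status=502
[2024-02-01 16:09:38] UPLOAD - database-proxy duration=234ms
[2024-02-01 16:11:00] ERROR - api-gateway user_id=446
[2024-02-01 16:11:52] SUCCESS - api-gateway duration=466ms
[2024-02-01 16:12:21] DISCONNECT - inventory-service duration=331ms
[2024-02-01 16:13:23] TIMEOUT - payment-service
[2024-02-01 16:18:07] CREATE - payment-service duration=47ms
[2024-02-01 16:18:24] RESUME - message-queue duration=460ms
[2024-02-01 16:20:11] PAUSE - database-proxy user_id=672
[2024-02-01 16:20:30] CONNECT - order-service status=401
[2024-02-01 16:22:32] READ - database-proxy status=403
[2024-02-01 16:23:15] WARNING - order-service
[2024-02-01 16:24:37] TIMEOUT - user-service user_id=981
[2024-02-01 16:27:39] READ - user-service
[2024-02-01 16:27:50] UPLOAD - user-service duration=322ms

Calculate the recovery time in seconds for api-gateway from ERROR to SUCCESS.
52

To calculate recovery time:

1. Find ERROR event for api-gateway: 2024-02-01 16:11:00
2. Find next SUCCESS event for api-gateway: 2024-02-01 16:11:52
3. Recovery time: 2024-02-01 16:11:52 - 2024-02-01 16:11:00 = 52 seconds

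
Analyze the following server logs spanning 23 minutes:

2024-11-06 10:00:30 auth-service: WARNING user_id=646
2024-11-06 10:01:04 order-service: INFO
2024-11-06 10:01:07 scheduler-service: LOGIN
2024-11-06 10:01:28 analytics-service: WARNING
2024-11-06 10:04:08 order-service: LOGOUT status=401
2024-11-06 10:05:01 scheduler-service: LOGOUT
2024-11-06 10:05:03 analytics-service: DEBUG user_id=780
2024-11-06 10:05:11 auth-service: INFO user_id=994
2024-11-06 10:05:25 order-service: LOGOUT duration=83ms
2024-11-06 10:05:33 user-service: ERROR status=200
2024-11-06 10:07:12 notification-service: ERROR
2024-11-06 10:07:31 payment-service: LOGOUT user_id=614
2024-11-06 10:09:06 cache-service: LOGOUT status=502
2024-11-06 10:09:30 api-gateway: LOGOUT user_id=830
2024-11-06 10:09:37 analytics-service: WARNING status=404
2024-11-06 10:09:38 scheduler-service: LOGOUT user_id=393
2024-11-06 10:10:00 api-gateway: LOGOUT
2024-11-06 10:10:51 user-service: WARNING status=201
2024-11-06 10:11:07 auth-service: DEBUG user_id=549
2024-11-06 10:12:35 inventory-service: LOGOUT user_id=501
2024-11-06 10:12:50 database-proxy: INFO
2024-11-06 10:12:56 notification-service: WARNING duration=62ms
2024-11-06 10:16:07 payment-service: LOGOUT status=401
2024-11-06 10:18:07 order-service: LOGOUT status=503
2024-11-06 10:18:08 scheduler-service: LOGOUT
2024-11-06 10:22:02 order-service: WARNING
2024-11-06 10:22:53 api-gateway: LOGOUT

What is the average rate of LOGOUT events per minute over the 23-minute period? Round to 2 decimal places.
0.57

To calculate the rate:

1. Count total LOGOUT events: 13
2. Total time period: 23 minutes
3. Rate = 13 / 23 = 0.57 events per minute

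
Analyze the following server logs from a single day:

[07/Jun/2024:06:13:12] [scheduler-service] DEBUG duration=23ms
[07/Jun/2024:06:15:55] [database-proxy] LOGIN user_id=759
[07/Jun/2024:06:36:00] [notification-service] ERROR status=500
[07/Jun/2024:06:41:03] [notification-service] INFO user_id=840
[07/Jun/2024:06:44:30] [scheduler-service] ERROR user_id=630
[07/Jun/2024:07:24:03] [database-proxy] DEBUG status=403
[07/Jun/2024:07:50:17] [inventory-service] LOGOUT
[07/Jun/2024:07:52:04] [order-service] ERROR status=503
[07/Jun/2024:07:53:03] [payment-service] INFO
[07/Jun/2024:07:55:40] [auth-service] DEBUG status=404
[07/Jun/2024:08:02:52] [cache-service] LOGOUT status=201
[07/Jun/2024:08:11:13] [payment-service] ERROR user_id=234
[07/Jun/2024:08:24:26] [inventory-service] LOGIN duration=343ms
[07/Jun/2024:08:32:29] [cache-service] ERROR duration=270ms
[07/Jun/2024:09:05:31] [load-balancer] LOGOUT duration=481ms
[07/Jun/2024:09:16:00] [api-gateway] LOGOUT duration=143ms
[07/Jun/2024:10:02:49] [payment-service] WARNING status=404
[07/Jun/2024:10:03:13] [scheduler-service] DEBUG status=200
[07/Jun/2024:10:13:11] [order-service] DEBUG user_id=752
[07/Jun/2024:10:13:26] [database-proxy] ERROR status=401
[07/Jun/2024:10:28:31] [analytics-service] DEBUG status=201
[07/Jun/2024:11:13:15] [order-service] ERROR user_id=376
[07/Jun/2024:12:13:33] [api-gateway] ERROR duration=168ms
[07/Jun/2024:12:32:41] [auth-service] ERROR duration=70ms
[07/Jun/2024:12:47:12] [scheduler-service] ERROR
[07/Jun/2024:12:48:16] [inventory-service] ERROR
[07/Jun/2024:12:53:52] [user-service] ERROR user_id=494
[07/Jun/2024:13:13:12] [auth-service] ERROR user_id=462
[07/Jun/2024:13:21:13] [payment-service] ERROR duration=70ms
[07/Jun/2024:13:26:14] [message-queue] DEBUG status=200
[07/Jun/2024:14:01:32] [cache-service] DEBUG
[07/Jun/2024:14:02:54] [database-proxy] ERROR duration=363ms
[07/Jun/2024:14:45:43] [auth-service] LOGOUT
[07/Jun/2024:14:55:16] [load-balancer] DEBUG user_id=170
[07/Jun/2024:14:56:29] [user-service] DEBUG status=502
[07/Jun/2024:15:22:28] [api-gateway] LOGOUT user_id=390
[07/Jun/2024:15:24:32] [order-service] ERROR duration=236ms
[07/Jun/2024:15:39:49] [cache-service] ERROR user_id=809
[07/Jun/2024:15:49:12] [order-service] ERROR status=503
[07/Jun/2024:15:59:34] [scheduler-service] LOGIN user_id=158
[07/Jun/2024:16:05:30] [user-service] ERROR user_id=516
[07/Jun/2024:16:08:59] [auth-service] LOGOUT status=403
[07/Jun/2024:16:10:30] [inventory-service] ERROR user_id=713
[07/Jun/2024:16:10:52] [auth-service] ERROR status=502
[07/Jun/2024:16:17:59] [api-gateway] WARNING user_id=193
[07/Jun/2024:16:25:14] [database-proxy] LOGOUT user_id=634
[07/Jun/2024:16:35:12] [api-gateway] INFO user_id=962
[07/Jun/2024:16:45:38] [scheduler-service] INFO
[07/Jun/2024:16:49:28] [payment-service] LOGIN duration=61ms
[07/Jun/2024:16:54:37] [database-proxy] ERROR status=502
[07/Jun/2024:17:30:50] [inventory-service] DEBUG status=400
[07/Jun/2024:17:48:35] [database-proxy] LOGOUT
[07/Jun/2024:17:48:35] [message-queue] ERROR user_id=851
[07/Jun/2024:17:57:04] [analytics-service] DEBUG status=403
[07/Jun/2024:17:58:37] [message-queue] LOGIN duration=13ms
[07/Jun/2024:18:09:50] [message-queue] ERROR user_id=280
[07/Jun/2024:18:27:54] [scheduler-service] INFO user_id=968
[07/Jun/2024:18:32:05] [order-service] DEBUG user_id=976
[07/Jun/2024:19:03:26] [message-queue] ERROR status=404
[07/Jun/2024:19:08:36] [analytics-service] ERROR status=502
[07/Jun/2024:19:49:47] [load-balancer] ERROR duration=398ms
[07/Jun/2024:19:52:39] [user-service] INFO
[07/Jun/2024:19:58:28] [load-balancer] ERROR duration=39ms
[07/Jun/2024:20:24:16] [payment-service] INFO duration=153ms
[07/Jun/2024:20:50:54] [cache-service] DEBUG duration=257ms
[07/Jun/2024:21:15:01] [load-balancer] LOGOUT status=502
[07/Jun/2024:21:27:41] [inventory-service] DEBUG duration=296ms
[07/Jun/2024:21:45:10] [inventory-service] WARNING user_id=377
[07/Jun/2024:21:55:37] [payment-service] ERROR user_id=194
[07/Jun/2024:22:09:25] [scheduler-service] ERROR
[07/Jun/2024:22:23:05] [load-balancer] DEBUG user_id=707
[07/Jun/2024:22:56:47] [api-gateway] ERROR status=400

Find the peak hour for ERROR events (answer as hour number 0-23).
12

To find the peak hour:

1. Group all ERROR events by hour
2. Count events in each hour
3. Find hour with maximum count
4. Peak hour: 12 (with 5 events)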